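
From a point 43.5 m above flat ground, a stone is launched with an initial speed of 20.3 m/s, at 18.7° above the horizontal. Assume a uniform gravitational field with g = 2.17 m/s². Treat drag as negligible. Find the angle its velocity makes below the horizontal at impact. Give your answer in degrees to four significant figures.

38.33°

vₓ = 20.30 cos 18.7° = 19.23 m/s; v_y0 = 20.30 sin 18.7° = 6.508 m/s.
Vertical motion (up positive, ground at y = 0): 1.085 t² − (6.508) t − 43.5 = 0, so t = (6.508 + √(6.508² + 2·2.17·43.5)) / 2.17 = (6.508 + 15.20) / 2.17 = 10.01 s.
At impact: v_y = v_y0 − g t = −15.20 m/s; vₓ = 19.23 m/s.
Angle below horizontal: arctan(|v_y|/vₓ) = arctan(15.20/19.23) = 38.33°.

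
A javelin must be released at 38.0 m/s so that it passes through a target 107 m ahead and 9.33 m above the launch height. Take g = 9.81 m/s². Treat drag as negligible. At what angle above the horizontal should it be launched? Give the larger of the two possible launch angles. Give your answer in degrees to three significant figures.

Trajectory: y = x tanθ − g x² (1 + tan²θ)/(2v₀²). With x = 107, y = 9.33, v₀ = 38.0, g = 9.81:
38.89 tan²θ − 107 tanθ + (48.22) = 0.
tanθ = [107 ± √(107² − 4 × 38.89 × (48.22))] / (2 × 38.89) = (107 ± 62.83) / 77.78, giving tanθ = 0.5679 or 2.183.
θ = 29.59° or 65.39°; the larger is 65.39°.

65.4°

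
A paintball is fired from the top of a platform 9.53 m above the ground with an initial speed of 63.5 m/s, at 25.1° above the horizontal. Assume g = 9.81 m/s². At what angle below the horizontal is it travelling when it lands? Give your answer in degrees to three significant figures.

Horizontal component vₓ = 63.50 cos 25.1° = 57.50 m/s; vertical v_y0 = 63.50 sin 25.1° = 26.94 m/s.
The projectile lands when y = 9.53 + (26.94) t − ½·9.81·t² = 0. Positive root: t = (26.94 + √(26.94² + 2·9.81·9.53)) / 9.81 = (26.94 + 30.21) / 9.81 = 5.825 s.
At impact: v_y = v_y0 − g t = −30.21 m/s; vₓ = 57.50 m/s.
Angle below horizontal: arctan(|v_y|/vₓ) = arctan(30.21/57.50) = 27.71°.

27.7°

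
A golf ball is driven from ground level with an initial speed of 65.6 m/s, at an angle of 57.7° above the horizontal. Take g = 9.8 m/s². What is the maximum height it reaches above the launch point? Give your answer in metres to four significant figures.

156.9 m

Resolve: vₓ = 65.60 cos 57.7° = 35.05 m/s and v_y0 = 65.60 sin 57.7° = 55.45 m/s.
At the apex v_y = 0, so H = v_y0²/(2g) = 55.45²/19.60 = 156.9 m.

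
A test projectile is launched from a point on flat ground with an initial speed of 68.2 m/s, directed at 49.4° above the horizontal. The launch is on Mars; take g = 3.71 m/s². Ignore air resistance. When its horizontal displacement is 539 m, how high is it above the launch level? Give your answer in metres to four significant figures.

355.3 m

Components: vₓ = 68.20 cos 49.4° = 44.38 m/s, v_y0 = 68.20 sin 49.4° = 51.78 m/s.
At x = 539 m, t = x/vₓ = 539/44.38 = 12.14 s.
Height: y = v_y0 t − ½ g t² = 51.78 × 12.14 − 1.855 × 12.14² = 628.9 − 273.6 = 355.3 m.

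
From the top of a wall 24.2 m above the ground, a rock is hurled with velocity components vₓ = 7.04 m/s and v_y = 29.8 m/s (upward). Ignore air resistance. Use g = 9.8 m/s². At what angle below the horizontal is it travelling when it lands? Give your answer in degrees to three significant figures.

79.2°

The projectile lands when y = 24.2 + (29.80) t − ½·9.80·t² = 0. Positive root: t = (29.80 + √(29.80² + 2·9.80·24.2)) / 9.80 = (29.80 + 36.91) / 9.80 = 6.807 s.
At impact: v_y = v_y0 − g t = −36.91 m/s; vₓ = 7.040 m/s.
Angle below horizontal: arctan(|v_y|/vₓ) = arctan(36.91/7.040) = 79.20°.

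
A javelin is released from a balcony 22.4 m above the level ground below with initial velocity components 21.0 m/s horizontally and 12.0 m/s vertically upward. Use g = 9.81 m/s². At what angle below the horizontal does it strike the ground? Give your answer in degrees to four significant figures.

Vertical motion (up positive, ground at y = 0): 4.905 t² − (12.00) t − 22.4 = 0, so t = (12.00 + √(12.00² + 2·9.81·22.4)) / 9.81 = (12.00 + 24.16) / 9.81 = 3.686 s.
At impact: v_y = v_y0 − g t = −24.16 m/s; vₓ = 21.00 m/s.
Angle below horizontal: arctan(|v_y|/vₓ) = arctan(24.16/21.00) = 49.00°.

49.00°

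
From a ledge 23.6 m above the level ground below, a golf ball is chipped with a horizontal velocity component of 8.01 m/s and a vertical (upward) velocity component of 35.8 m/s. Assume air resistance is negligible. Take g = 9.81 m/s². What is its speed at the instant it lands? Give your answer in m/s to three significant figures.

42.5 m/s

Vertical motion (up positive, ground at y = 0): 4.905 t² − (35.80) t − 23.6 = 0, so t = (35.80 + √(35.80² + 2·9.81·23.6)) / 9.81 = (35.80 + 41.77) / 9.81 = 7.907 s.
Vertical velocity at impact: v_y = v_y0 − g t = 35.80 − 9.81 × 7.907 = −41.77 m/s.
Speed: |v| = √(vₓ² + v_y²) = √(8.010² + 41.77²) = 42.53 m/s.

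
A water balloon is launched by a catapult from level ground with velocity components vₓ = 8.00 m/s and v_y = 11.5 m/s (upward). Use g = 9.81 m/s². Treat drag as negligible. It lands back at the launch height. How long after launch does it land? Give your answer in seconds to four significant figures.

Landing at launch height ⇒ T = 2 v_y0 / g = 2 × 11.50 / 9.81 = 2.345 s.

2.345 s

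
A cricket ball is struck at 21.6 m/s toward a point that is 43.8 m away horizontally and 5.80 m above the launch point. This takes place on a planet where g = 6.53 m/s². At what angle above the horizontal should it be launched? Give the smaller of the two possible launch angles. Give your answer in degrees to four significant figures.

27.59°

Trajectory: y = x tanθ − g x² (1 + tan²θ)/(2v₀²). With x = 43.8, y = 5.80, v₀ = 21.6, g = 6.53:
13.43 tan²θ − 43.8 tanθ + (19.23) = 0.
tanθ = [43.8 ± √(43.8² − 4 × 13.43 × (19.23))] / (2 × 13.43) = (43.8 ± 29.77) / 26.85, giving tanθ = 0.5227 or 2.740.
θ = 27.59° or 69.95°; the smaller is 27.59°.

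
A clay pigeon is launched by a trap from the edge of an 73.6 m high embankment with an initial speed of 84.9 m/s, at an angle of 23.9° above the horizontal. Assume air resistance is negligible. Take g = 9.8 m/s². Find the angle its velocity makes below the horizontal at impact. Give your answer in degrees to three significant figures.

Horizontal component vₓ = 84.90 cos 23.9° = 77.62 m/s; vertical v_y0 = 84.90 sin 23.9° = 34.40 m/s.
Vertical motion (up positive, ground at y = 0): 4.900 t² − (34.40) t − 73.6 = 0, so t = (34.40 + √(34.40² + 2·9.80·73.6)) / 9.80 = (34.40 + 51.24) / 9.80 = 8.739 s.
At impact: v_y = v_y0 − g t = −51.24 m/s; vₓ = 77.62 m/s.
Angle below horizontal: arctan(|v_y|/vₓ) = arctan(51.24/77.62) = 33.43°.

33.4°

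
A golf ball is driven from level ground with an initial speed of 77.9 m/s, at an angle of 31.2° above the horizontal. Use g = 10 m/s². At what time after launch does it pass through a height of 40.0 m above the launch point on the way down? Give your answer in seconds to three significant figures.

Horizontal component vₓ = 77.90 cos 31.2° = 66.63 m/s; vertical v_y0 = 77.90 sin 31.2° = 40.35 m/s.
Require v_y0 t − ½ g t² = 40.0, i.e. 5.000 t² − 40.35 t + 40.0 = 0.
Quadratic formula: t = (40.35 ± √828.47) / 10.0 = (40.35 ± 28.78) / 10.0 → t = 1.157 s or 6.914 s.
The descending-branch root is 6.914 s.

6.91 s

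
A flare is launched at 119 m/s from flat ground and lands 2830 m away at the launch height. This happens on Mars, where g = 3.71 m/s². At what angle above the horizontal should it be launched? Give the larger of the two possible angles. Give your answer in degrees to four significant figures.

R = v₀² sin 2θ / g gives sin 2θ = gR/v₀² = 3.71·2830/119² = 0.7414.
2θ = 47.85° or 180° − 47.85° = 132.1°, so θ = 23.93° or 66.07°.
The larger angle is 66.07°.

66.07°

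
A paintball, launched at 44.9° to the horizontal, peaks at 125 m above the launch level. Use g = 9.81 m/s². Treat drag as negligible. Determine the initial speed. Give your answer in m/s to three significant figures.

At the peak v_y = 0, so v_y0 = √(2gH) = √(2 × 9.81 × 125) = 49.52 m/s.
v_y0 = v₀ sin θ ⇒ v₀ = 49.52 / sin 44.9° = 70.16 m/s.

70.2 m/s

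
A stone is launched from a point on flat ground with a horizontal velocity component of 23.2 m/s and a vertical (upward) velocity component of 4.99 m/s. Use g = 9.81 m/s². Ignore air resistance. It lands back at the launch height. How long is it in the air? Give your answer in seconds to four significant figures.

1.017 s

It returns to y = 0 when t = 2 v_y0 / g = 2(4.990)/9.81 = 1.017 s.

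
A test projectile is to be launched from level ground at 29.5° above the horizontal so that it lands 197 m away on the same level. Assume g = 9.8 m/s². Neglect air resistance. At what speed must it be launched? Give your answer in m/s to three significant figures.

Level-ground range: R = v₀² sin(2θ)/g, so v₀ = √(gR / sin 2θ).
v₀ = √(9.80 × 197 / sin 59.00°) = √(1931 / 0.8572) = √2252.3 = 47.46 m/s.

47.5 m/s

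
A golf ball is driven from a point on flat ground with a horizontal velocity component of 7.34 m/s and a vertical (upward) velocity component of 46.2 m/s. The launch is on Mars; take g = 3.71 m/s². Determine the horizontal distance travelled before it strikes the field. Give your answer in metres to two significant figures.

180 m

Flight time T = 2 v_y0 / g = 24.91 s.
Horizontal distance R = vₓ T = 7.340 × 24.91 = 182.8 m.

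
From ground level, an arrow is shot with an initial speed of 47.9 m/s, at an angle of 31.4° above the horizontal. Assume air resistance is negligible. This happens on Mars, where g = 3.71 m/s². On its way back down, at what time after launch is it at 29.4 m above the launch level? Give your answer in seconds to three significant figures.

vₓ = 47.90 cos 31.4° = 40.89 m/s; v_y0 = 47.90 sin 31.4° = 24.96 m/s.
Require v_y0 t − ½ g t² = 29.4, i.e. 1.855 t² − 24.96 t + 29.4 = 0.
Quadratic formula: t = (24.96 ± √404.67) / 3.71 = (24.96 ± 20.12) / 3.71 → t = 1.305 s or 12.15 s.
The descending-branch root is 12.15 s.

12.1 s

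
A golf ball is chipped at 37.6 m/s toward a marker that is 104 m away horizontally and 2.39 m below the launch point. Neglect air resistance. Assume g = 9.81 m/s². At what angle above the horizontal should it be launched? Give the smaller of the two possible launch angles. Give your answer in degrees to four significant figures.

21.49°

Trajectory: y = x tanθ − g x² (1 + tan²θ)/(2v₀²). With x = 104, y = −2.39, v₀ = 37.6, g = 9.81:
37.53 tan²θ − 104 tanθ + (35.14) = 0.
tanθ = [104 ± √(104² − 4 × 37.53 × (35.14))] / (2 × 37.53) = (104 ± 74.44) / 75.05, giving tanθ = 0.3938 or 2.378.
θ = 21.49° or 67.19°; the smaller is 21.49°.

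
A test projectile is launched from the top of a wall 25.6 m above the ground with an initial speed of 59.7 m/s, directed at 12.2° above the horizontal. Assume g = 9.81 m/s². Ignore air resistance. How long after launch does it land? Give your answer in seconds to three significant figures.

vₓ = 59.70 cos 12.2° = 58.35 m/s; v_y0 = 59.70 sin 12.2° = 12.62 m/s.
Vertical motion (up positive, ground at y = 0): 4.905 t² − (12.62) t − 25.6 = 0, so t = (12.62 + √(12.62² + 2·9.81·25.6)) / 9.81 = (12.62 + 25.72) / 9.81 = 3.908 s.

3.91 s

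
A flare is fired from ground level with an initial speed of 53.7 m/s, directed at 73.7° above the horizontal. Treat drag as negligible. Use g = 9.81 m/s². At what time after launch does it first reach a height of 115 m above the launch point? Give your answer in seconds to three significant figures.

Resolve: vₓ = 53.70 cos 73.7° = 15.07 m/s and v_y0 = 53.70 sin 73.7° = 51.54 m/s.
Set y = v_y0 t − ½ g t² = 115: 4.905 t² − 51.54 t + 115 = 0.
t = [51.54 ± √(51.54² − 2·9.81·115)] / 9.81 = (51.54 ± 20.01) / 9.81, so t = 3.215 s or t = 7.293 s.
The first (ascending) time is 3.215 s.

3.21 s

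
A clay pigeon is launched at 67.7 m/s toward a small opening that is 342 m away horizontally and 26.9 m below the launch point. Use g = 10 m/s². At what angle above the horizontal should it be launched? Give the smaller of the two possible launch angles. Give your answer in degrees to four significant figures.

18.61°

Trajectory: y = x tanθ − g x² (1 + tan²θ)/(2v₀²). With x = 342, y = −26.9, v₀ = 67.7, g = 10.0:
127.6 tan²θ − 342 tanθ + (100.7) = 0.
tanθ = [342 ± √(342² − 4 × 127.6 × (100.7))] / (2 × 127.6) = (342 ± 256.1) / 255.2, giving tanθ = 0.3367 or 2.344.
θ = 18.61° or 66.89°; the smaller is 18.61°.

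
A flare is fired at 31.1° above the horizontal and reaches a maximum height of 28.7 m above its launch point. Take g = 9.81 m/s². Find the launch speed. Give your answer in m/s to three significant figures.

45.9 m/s

At the peak v_y = 0, so v_y0 = √(2gH) = √(2 × 9.81 × 28.7) = 23.73 m/s.
v_y0 = v₀ sin θ ⇒ v₀ = 23.73 / sin 31.1° = 45.94 m/s.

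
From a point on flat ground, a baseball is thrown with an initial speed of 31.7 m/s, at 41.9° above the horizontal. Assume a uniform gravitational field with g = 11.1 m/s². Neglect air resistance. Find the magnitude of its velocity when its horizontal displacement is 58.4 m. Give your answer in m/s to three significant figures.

Horizontal component vₓ = 31.70 cos 41.9° = 23.59 m/s; vertical v_y0 = 31.70 sin 41.9° = 21.17 m/s.
x = vₓ t ⇒ t = 58.4/23.59 = 2.475 s.
Vertical velocity there: v_y = v_y0 − g t = 21.17 − 11.1 × 2.475 = −6.304 m/s.
Speed: √(vₓ² + v_y²) = √(23.59² + 6.304²) = 24.42 m/s.

24.4 m/s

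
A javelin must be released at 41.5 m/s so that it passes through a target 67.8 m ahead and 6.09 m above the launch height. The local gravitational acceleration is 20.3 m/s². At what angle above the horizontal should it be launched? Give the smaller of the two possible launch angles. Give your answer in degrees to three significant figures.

33.7°

Trajectory: y = x tanθ − g x² (1 + tan²θ)/(2v₀²). With x = 67.8, y = 6.09, v₀ = 41.5, g = 20.3:
27.09 tan²θ − 67.8 tanθ + (33.18) = 0.
tanθ = [67.8 ± √(67.8² − 4 × 27.09 × (33.18))] / (2 × 27.09) = (67.8 ± 31.64) / 54.18, giving tanθ = 0.6674 or 1.835.
θ = 33.72° or 61.42°; the smaller is 33.72°.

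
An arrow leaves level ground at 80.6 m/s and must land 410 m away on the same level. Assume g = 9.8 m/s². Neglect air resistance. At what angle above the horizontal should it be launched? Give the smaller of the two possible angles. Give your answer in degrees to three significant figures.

19.1°

Level-ground range R = v₀² sin(2θ)/g ⇒ sin(2θ) = gR/v₀² = 9.80 × 410 / 80.6² = 0.6185.
2θ = 38.21° or 180° − 38.21° = 141.8°, so θ = 19.10° or 70.90°.
The smaller angle is 19.10°.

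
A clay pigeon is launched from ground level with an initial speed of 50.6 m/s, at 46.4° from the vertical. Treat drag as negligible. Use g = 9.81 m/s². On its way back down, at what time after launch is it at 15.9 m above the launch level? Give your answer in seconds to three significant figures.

6.62 s

Components: vₓ = 50.60 sin 46.4° = 36.64 m/s, v_y0 = 50.60 cos 46.4° = 34.89 m/s.
Require v_y0 t − ½ g t² = 15.9, i.e. 4.905 t² − 34.89 t + 15.9 = 0.
Quadratic formula: t = (34.89 ± √905.69) / 9.81 = (34.89 ± 30.09) / 9.81 → t = 0.4893 s or 6.625 s.
The descending-branch root is 6.625 s.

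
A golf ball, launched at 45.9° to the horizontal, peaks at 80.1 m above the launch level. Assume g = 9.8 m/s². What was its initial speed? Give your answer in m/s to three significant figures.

At the peak v_y = 0, so v_y0 = √(2gH) = √(2 × 9.80 × 80.1) = 39.62 m/s.
v_y0 = v₀ sin θ ⇒ v₀ = 39.62 / sin 45.9° = 55.18 m/s.

55.2 m/s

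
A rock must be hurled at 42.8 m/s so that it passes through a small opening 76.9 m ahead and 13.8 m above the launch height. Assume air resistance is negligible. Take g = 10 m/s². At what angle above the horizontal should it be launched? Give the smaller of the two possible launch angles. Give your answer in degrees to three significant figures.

Trajectory: y = x tanθ − g x² (1 + tan²θ)/(2v₀²). With x = 76.9, y = 13.8, v₀ = 42.8, g = 10.0:
16.14 tan²θ − 76.9 tanθ + (29.94) = 0.
tanθ = [76.9 ± √(76.9² − 4 × 16.14 × (29.94))] / (2 × 16.14) = (76.9 ± 63.09) / 32.28, giving tanθ = 0.4278 or 4.336.
θ = 23.16° or 77.01°; the smaller is 23.16°.

23.2°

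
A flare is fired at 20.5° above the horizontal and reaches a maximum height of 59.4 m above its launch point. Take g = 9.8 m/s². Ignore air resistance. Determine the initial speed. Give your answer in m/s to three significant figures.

97.4 m/s

At the peak v_y = 0, so v_y0 = √(2gH) = √(2 × 9.80 × 59.4) = 34.12 m/s.
v_y0 = v₀ sin θ ⇒ v₀ = 34.12 / sin 20.5° = 97.43 m/s.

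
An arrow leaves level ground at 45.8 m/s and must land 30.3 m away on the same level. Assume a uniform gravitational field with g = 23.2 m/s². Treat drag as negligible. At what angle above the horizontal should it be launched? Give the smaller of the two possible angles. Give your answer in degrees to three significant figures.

9.79°

From R = (v₀²/g) sin 2θ: sin 2θ = 23.2 × 30.3 / 2097.6 = 0.3351.
2θ = 19.58° or 180° − 19.58° = 160.4°, so θ = 9.790° or 80.21°.
The smaller angle is 9.790°.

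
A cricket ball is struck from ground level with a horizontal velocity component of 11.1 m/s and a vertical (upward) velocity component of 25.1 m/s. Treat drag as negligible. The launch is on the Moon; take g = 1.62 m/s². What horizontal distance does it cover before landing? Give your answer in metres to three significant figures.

Time aloft: T = 2 v_y0 / g = 2 × 25.10 / 1.62 = 30.99 s.
Horizontal distance R = vₓ T = 11.10 × 30.99 = 344.0 m.

344 m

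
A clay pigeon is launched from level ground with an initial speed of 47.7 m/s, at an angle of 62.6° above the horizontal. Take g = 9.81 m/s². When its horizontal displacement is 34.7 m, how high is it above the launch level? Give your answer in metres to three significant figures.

54.7 m

vₓ = 47.70 cos 62.6° = 21.95 m/s; v_y0 = 47.70 sin 62.6° = 42.35 m/s.
At x = 34.7 m, t = x/vₓ = 34.7/21.95 = 1.581 s.
Height: y = v_y0 t − ½ g t² = 42.35 × 1.581 − 4.905 × 1.581² = 66.94 − 12.26 = 54.69 m.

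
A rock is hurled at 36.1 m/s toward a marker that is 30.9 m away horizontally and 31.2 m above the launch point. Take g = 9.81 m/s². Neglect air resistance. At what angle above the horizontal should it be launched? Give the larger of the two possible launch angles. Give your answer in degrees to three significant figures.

82.2°

Trajectory: y = x tanθ − g x² (1 + tan²θ)/(2v₀²). With x = 30.9, y = 31.2, v₀ = 36.1, g = 9.81:
3.594 tan²θ − 30.9 tanθ + (34.79) = 0.
tanθ = [30.9 ± √(30.9² − 4 × 3.594 × (34.79))] / (2 × 3.594) = (30.9 ± 21.32) / 7.187, giving tanθ = 1.333 or 7.266.
θ = 53.11° or 82.16°; the larger is 82.16°.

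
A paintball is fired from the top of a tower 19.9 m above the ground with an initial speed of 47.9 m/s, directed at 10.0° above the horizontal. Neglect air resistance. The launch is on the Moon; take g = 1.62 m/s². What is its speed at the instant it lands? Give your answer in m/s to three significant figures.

48.6 m/s

Components: vₓ = 47.90 cos 10.0° = 47.17 m/s, v_y0 = 47.90 sin 10.0° = 8.318 m/s.
Vertical motion (up positive, ground at y = 0): 0.8100 t² − (8.318) t − 19.9 = 0, so t = (8.318 + √(8.318² + 2·1.62·19.9)) / 1.62 = (8.318 + 11.56) / 1.62 = 12.27 s.
Vertical velocity at impact: v_y = v_y0 − g t = 8.318 − 1.62 × 12.27 = −11.56 m/s.
Speed: |v| = √(vₓ² + v_y²) = √(47.17² + 11.56²) = 48.57 m/s.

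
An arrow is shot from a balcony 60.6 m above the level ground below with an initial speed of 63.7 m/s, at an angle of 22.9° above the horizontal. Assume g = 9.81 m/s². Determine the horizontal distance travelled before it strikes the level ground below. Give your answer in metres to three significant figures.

Horizontal component vₓ = 63.70 cos 22.9° = 58.68 m/s; vertical v_y0 = 63.70 sin 22.9° = 24.79 m/s.
With up positive and y = 0 at the ground: y(t) = 60.6 + (24.79) t − 4.905 t². Setting y = 0 and taking the positive root: t = [24.79 + √(24.79² + 2·9.81·60.6)] / 9.81 = (24.79 + 42.47) / 9.81 = 6.856 s.
Horizontal distance: R = vₓ t = 58.68 × 6.856 = 402.3 m.

402 m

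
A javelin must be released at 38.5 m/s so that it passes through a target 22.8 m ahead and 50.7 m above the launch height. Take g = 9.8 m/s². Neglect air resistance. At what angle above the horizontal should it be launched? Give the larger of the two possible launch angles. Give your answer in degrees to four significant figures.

Trajectory: y = x tanθ − g x² (1 + tan²θ)/(2v₀²). With x = 22.8, y = 50.7, v₀ = 38.5, g = 9.80:
1.718 tan²θ − 22.8 tanθ + (52.42) = 0.
tanθ = [22.8 ± √(22.8² − 4 × 1.718 × (52.42))] / (2 × 1.718) = (22.8 ± 12.63) / 3.437, giving tanθ = 2.959 or 10.31.
θ = 71.33° or 84.46°; the larger is 84.46°.

84.46°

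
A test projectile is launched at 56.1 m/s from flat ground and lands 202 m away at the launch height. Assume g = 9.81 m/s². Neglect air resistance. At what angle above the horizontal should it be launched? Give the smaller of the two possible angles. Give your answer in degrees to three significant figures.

From R = (v₀²/g) sin 2θ: sin 2θ = 9.81 × 202 / 3147.2 = 0.6296.
2θ = 39.02° or 180° − 39.02° = 141.0°, so θ = 19.51° or 70.49°.
The smaller angle is 19.51°.

19.5°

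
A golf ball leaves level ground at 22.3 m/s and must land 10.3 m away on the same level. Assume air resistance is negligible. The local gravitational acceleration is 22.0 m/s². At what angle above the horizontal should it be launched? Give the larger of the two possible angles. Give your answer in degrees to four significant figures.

76.45°

Level-ground range R = v₀² sin(2θ)/g ⇒ sin(2θ) = gR/v₀² = 22.0 × 10.3 / 22.3² = 0.4557.
2θ = 27.11° or 180° − 27.11° = 152.9°, so θ = 13.55° or 76.45°.
The larger angle is 76.45°.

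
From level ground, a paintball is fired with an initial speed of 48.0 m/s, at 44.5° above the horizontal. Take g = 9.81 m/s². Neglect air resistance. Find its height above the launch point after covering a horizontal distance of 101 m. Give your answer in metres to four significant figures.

56.56 m

Components: vₓ = 48.00 cos 44.5° = 34.24 m/s, v_y0 = 48.00 sin 44.5° = 33.64 m/s.
x = vₓ t ⇒ t = 101/34.24 = 2.950 s.
Height: y = v_y0 t − ½ g t² = 33.64 × 2.950 − 4.905 × 2.950² = 99.25 − 42.69 = 56.56 m.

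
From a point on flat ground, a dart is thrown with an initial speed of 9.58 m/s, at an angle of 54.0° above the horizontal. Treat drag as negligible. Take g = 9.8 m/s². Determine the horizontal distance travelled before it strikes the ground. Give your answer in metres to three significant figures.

Horizontal component vₓ = 9.580 cos 54.0° = 5.631 m/s; vertical v_y0 = 9.580 sin 54.0° = 7.750 m/s.
Flight time T = 2 v_y0 / g = 1.582 s.
Range: R = vₓ T = 5.631 × 1.582 = 8.907 m.

8.91 m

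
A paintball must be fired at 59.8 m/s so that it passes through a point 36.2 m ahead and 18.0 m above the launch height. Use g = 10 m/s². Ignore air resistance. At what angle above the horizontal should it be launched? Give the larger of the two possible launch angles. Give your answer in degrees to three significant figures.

Trajectory: y = x tanθ − g x² (1 + tan²θ)/(2v₀²). With x = 36.2, y = 18.0, v₀ = 59.8, g = 10.0:
1.832 tan²θ − 36.2 tanθ + (19.83) = 0.
tanθ = [36.2 ± √(36.2² − 4 × 1.832 × (19.83))] / (2 × 1.832) = (36.2 ± 34.13) / 3.665, giving tanθ = 0.5639 or 19.19.
θ = 29.42° or 87.02°; the larger is 87.02°.

87.0°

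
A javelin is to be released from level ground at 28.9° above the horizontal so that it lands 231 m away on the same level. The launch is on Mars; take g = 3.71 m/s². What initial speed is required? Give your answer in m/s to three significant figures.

31.8 m/s

Level-ground range: R = v₀² sin(2θ)/g, so v₀ = √(gR / sin 2θ).
v₀ = √(3.71 × 231 / sin 57.80°) = √(857.0 / 0.8462) = √1012.8 = 31.82 m/s.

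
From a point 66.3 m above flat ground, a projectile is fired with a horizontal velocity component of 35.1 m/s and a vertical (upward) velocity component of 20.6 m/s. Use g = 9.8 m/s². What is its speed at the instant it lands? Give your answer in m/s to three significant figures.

The projectile lands when y = 66.3 + (20.60) t − ½·9.80·t² = 0. Positive root: t = (20.60 + √(20.60² + 2·9.80·66.3)) / 9.80 = (20.60 + 41.52) / 9.80 = 6.339 s.
Vertical velocity at impact: v_y = v_y0 − g t = 20.60 − 9.80 × 6.339 = −41.52 m/s.
Speed: |v| = √(vₓ² + v_y²) = √(35.10² + 41.52²) = 54.37 m/s.

54.4 m/s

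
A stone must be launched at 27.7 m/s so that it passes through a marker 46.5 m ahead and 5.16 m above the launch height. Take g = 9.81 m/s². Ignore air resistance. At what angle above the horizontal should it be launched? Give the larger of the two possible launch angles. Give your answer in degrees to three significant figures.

70.9°

Trajectory: y = x tanθ − g x² (1 + tan²θ)/(2v₀²). With x = 46.5, y = 5.16, v₀ = 27.7, g = 9.81:
13.82 tan²θ − 46.5 tanθ + (18.98) = 0.
tanθ = [46.5 ± √(46.5² − 4 × 13.82 × (18.98))] / (2 × 13.82) = (46.5 ± 33.36) / 27.64, giving tanθ = 0.4754 or 2.889.
θ = 25.43° or 70.91°; the larger is 70.91°.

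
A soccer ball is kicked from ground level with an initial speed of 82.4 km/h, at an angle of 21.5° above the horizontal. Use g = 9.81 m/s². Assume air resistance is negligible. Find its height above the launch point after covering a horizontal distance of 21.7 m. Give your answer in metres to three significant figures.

Convert: 82.4 km/h = 82.4/3.6 = 22.89 m/s.
vₓ = 22.89 cos 21.5° = 21.30 m/s; v_y0 = 22.89 sin 21.5° = 8.389 m/s.
x = vₓ t ⇒ t = 21.7/21.30 = 1.019 s.
Height: y = v_y0 t − ½ g t² = 8.389 × 1.019 − 4.905 × 1.019² = 8.548 − 5.093 = 3.455 m.

3.46 m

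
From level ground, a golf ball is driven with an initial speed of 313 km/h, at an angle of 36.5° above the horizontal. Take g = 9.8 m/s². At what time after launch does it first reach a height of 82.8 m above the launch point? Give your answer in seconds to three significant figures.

1.97 s

Convert: 313 km/h = 313/3.6 = 86.94 m/s.
Resolve: vₓ = 86.94 cos 36.5° = 69.89 m/s and v_y0 = 86.94 sin 36.5° = 51.72 m/s.
Require v_y0 t − ½ g t² = 82.8, i.e. 4.900 t² − 51.72 t + 82.8 = 0.
Quadratic formula: t = (51.72 ± √1051.7) / 9.80 = (51.72 ± 32.43) / 9.80 → t = 1.968 s or 8.586 s.
The first (ascending) time is 1.968 s.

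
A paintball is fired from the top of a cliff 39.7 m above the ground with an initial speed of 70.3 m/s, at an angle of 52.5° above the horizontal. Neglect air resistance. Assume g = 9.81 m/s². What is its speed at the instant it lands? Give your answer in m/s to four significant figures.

Horizontal component vₓ = 70.30 cos 52.5° = 42.80 m/s; vertical v_y0 = 70.30 sin 52.5° = 55.77 m/s.
Vertical motion (up positive, ground at y = 0): 4.905 t² − (55.77) t − 39.7 = 0, so t = (55.77 + √(55.77² + 2·9.81·39.7)) / 9.81 = (55.77 + 62.37) / 9.81 = 12.04 s.
Vertical velocity at impact: v_y = v_y0 − g t = 55.77 − 9.81 × 12.04 = −62.37 m/s.
Speed: |v| = √(vₓ² + v_y²) = √(42.80² + 62.37²) = 75.64 m/s.

75.64 m/s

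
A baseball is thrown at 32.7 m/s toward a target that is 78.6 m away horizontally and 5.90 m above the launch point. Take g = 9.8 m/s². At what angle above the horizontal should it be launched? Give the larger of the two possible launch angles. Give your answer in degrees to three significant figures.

65.9°

Trajectory: y = x tanθ − g x² (1 + tan²θ)/(2v₀²). With x = 78.6, y = 5.90, v₀ = 32.7, g = 9.80:
28.31 tan²θ − 78.6 tanθ + (34.21) = 0.
tanθ = [78.6 ± √(78.6² − 4 × 28.31 × (34.21))] / (2 × 28.31) = (78.6 ± 48.00) / 56.62, giving tanθ = 0.5405 or 2.236.
θ = 28.39° or 65.90°; the larger is 65.90°.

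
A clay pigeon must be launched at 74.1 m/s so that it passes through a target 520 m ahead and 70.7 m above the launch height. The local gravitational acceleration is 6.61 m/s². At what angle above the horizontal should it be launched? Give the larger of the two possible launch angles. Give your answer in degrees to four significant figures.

69.36°

Trajectory: y = x tanθ − g x² (1 + tan²θ)/(2v₀²). With x = 520, y = 70.7, v₀ = 74.1, g = 6.61:
162.8 tan²θ − 520 tanθ + (233.5) = 0.
tanθ = [520 ± √(520² − 4 × 162.8 × (233.5))] / (2 × 162.8) = (520 ± 344.1) / 325.5, giving tanθ = 0.5403 or 2.655.
θ = 28.38° or 69.36°; the larger is 69.36°.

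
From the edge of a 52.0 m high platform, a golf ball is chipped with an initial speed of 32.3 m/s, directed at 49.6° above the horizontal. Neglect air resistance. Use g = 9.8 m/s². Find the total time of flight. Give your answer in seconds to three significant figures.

Resolve: vₓ = 32.30 cos 49.6° = 20.93 m/s and v_y0 = 32.30 sin 49.6° = 24.60 m/s.
Vertical motion (up positive, ground at y = 0): 4.900 t² − (24.60) t − 52.0 = 0, so t = (24.60 + √(24.60² + 2·9.80·52.0)) / 9.80 = (24.60 + 40.30) / 9.80 = 6.622 s.

6.62 s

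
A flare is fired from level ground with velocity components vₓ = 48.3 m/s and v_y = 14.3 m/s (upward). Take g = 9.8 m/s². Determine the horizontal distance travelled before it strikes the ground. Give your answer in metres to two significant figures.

140 m

Flight time T = 2 v_y0 / g = 2.918 s.
Range: R = vₓ T = 48.30 × 2.918 = 141.0 m.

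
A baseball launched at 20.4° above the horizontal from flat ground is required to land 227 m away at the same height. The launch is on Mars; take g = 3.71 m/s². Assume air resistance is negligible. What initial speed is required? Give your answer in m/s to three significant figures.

Level-ground range: R = v₀² sin(2θ)/g, so v₀ = √(gR / sin 2θ).
v₀ = √(3.71 × 227 / sin 40.80°) = √(842.2 / 0.6534) = √1288.9 = 35.90 m/s.

35.9 m/s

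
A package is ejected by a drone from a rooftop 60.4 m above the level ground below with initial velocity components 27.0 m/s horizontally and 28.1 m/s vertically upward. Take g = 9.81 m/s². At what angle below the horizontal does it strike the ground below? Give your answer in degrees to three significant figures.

58.7°

Vertical motion (up positive, ground at y = 0): 4.905 t² − (28.10) t − 60.4 = 0, so t = (28.10 + √(28.10² + 2·9.81·60.4)) / 9.81 = (28.10 + 44.44) / 9.81 = 7.394 s.
At impact: v_y = v_y0 − g t = −44.44 m/s; vₓ = 27.00 m/s.
Angle below horizontal: arctan(|v_y|/vₓ) = arctan(44.44/27.00) = 58.72°.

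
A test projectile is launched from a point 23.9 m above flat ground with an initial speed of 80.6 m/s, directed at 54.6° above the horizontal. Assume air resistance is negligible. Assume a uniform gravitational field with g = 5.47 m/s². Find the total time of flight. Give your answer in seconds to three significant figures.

Horizontal component vₓ = 80.60 cos 54.6° = 46.69 m/s; vertical v_y0 = 80.60 sin 54.6° = 65.70 m/s.
Vertical motion (up positive, ground at y = 0): 2.735 t² − (65.70) t − 23.9 = 0, so t = (65.70 + √(65.70² + 2·5.47·23.9)) / 5.47 = (65.70 + 67.66) / 5.47 = 24.38 s.

24.4 s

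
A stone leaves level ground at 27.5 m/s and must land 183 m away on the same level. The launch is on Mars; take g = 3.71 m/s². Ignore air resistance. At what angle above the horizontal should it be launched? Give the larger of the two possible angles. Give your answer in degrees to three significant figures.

Level-ground range R = v₀² sin(2θ)/g ⇒ sin(2θ) = gR/v₀² = 3.71 × 183 / 27.5² = 0.8978.
2θ = 63.87° or 180° − 63.87° = 116.1°, so θ = 31.93° or 58.07°.
The larger angle is 58.07°.

58.1°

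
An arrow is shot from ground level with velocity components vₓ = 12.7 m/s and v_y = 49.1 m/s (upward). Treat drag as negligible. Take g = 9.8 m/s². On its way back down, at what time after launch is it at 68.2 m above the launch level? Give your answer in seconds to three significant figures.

Height y(t) = 49.10 t − 4.900 t² = 68.2 gives 4.900 t² − 49.10 t + 68.2 = 0.
Quadratic formula: t = (49.10 ± √1074.1) / 9.80 = (49.10 ± 32.77) / 9.80 → t = 1.666 s or 8.354 s.
The descending-branch root is 8.354 s.

8.35 s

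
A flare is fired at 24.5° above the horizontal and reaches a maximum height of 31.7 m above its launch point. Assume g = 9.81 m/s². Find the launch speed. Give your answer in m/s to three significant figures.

60.1 m/s

At the peak v_y = 0, so v_y0 = √(2gH) = √(2 × 9.81 × 31.7) = 24.94 m/s.
v_y0 = v₀ sin θ ⇒ v₀ = 24.94 / sin 24.5° = 60.14 m/s.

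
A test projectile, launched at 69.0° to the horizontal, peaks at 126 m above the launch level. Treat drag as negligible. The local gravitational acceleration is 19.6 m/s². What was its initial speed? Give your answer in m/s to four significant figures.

75.28 m/s

At the peak v_y = 0, so v_y0 = √(2gH) = √(2 × 19.6 × 126) = 70.28 m/s.
v_y0 = v₀ sin θ ⇒ v₀ = 70.28 / sin 69.0° = 75.28 m/s.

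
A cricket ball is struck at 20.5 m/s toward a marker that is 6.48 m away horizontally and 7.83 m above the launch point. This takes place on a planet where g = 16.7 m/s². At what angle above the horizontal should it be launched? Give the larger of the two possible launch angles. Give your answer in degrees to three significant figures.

80.6°

Trajectory: y = x tanθ − g x² (1 + tan²θ)/(2v₀²). With x = 6.48, y = 7.83, v₀ = 20.5, g = 16.7:
0.8343 tan²θ − 6.48 tanθ + (8.664) = 0.
tanθ = [6.48 ± √(6.48² − 4 × 0.8343 × (8.664))] / (2 × 0.8343) = (6.48 ± 3.616) / 1.669, giving tanθ = 1.716 or 6.050.
θ = 59.77° or 80.62°; the larger is 80.62°.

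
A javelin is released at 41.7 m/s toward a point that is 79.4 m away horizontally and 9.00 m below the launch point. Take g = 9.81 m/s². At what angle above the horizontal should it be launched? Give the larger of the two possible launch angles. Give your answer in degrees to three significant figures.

Trajectory: y = x tanθ − g x² (1 + tan²θ)/(2v₀²). With x = 79.4, y = −9.00, v₀ = 41.7, g = 9.81:
17.78 tan²θ − 79.4 tanθ + (8.783) = 0.
tanθ = [79.4 ± √(79.4² − 4 × 17.78 × (8.783))] / (2 × 17.78) = (79.4 ± 75.36) / 35.57, giving tanθ = 0.1135 or 4.351.
θ = 6.476° or 77.06°; the larger is 77.06°.

77.1°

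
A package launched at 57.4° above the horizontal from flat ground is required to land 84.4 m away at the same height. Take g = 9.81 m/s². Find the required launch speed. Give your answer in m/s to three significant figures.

30.2 m/s

On level ground R = v₀² sin 2θ / g ⇒ v₀ = √(gR / sin 2θ).
v₀ = √(9.81 × 84.4 / sin 114.8°) = √(828.0 / 0.9078) = √912.08 = 30.20 m/s.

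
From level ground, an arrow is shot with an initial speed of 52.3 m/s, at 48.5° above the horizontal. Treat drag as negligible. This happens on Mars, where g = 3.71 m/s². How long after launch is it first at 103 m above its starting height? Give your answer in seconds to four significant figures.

3.078 s

Resolve: vₓ = 52.30 cos 48.5° = 34.66 m/s and v_y0 = 52.30 sin 48.5° = 39.17 m/s.
Require v_y0 t − ½ g t² = 103, i.e. 1.855 t² − 39.17 t + 103 = 0.
t = [39.17 ± √(39.17² − 2·3.71·103)] / 3.71 = (39.17 ± 27.75) / 3.71, so t = 3.078 s or t = 18.04 s.
The first (ascending) time is 3.078 s.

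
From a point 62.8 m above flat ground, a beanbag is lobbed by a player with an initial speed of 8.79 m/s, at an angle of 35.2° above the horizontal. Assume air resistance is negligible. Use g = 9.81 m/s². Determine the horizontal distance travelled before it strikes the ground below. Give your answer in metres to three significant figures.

Resolve: vₓ = 8.790 cos 35.2° = 7.183 m/s and v_y0 = 8.790 sin 35.2° = 5.067 m/s.
The projectile lands when y = 62.8 + (5.067) t − ½·9.81·t² = 0. Positive root: t = (5.067 + √(5.067² + 2·9.81·62.8)) / 9.81 = (5.067 + 35.47) / 9.81 = 4.132 s.
Horizontal distance: R = vₓ t = 7.183 × 4.132 = 29.68 m.

29.7 m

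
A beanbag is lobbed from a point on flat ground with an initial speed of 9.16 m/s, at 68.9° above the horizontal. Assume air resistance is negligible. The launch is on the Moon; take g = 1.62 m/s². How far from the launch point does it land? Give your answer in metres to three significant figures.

34.8 m

Components: vₓ = 9.160 cos 68.9° = 3.298 m/s, v_y0 = 9.160 sin 68.9° = 8.546 m/s.
Time aloft: T = 2 v_y0 / g = 2 × 8.546 / 1.62 = 10.55 s.
Horizontal distance R = vₓ T = 3.298 × 10.55 = 34.79 m.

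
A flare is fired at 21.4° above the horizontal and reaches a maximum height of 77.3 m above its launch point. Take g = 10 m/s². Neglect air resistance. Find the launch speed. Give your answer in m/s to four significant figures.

At the peak v_y = 0, so v_y0 = √(2gH) = √(2 × 10.0 × 77.3) = 39.32 m/s.
v_y0 = v₀ sin θ ⇒ v₀ = 39.32 / sin 21.4° = 107.8 m/s.

107.8 m/s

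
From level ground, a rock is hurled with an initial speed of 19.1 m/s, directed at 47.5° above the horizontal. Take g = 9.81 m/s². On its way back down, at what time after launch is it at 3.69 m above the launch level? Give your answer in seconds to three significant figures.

Resolve: vₓ = 19.10 cos 47.5° = 12.90 m/s and v_y0 = 19.10 sin 47.5° = 14.08 m/s.
Height y(t) = 14.08 t − 4.905 t² = 3.69 gives 4.905 t² − 14.08 t + 3.69 = 0.
Quadratic formula: t = (14.08 ± √125.90) / 9.81 = (14.08 ± 11.22) / 9.81 → t = 0.2917 s or 2.579 s.
The descending-branch root is 2.579 s.

2.58 s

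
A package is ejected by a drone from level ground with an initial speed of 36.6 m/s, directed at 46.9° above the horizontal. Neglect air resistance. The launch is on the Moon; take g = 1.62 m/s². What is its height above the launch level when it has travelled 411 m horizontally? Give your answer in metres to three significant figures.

vₓ = 36.60 cos 46.9° = 25.01 m/s; v_y0 = 36.60 sin 46.9° = 26.72 m/s.
At x = 411 m, t = x/vₓ = 411/25.01 = 16.43 s.
Height: y = v_y0 t − ½ g t² = 26.72 × 16.43 − 0.8100 × 16.43² = 439.2 − 218.8 = 220.4 m.

220 m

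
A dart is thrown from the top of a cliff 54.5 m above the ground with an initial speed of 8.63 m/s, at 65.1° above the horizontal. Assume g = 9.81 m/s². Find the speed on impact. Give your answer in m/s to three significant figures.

33.8 m/s

Resolve: vₓ = 8.630 cos 65.1° = 3.634 m/s and v_y0 = 8.630 sin 65.1° = 7.828 m/s.
With up positive and y = 0 at the ground: y(t) = 54.5 + (7.828) t − 4.905 t². Setting y = 0 and taking the positive root: t = [7.828 + √(7.828² + 2·9.81·54.5)] / 9.81 = (7.828 + 33.62) / 9.81 = 4.225 s.
Vertical velocity at impact: v_y = v_y0 − g t = 7.828 − 9.81 × 4.225 = −33.62 m/s.
Speed: |v| = √(vₓ² + v_y²) = √(3.634² + 33.62²) = 33.82 m/s.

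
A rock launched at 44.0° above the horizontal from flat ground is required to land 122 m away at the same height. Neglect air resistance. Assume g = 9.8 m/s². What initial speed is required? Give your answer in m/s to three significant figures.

From R = (v₀² / g) sin 2θ: v₀ = √(gR / sin 2θ).
v₀ = √(9.80 × 122 / sin 88.00°) = √(1196 / 0.9994) = √1196.3 = 34.59 m/s.

34.6 m/s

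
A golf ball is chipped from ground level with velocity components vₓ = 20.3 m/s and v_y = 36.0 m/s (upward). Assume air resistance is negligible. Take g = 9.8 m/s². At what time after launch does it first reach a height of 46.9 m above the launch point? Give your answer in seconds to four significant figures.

Height y(t) = 36.00 t − 4.900 t² = 46.9 gives 4.900 t² − 36.00 t + 46.9 = 0.
Quadratic formula: t = (36.00 ± √376.76) / 9.80 = (36.00 ± 19.41) / 9.80 → t = 1.693 s or 5.654 s.
The first (ascending) time is 1.693 s.

1.693 s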